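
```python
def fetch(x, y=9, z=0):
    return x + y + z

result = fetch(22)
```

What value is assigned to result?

Step 1: fetch(22) uses defaults y = 9, z = 0.
Step 2: Returns 22 + 9 + 0 = 31.
Step 3: result = 31

The answer is 31.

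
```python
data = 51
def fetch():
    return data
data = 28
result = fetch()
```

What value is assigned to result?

Step 1: data is first set to 51, then reassigned to 28.
Step 2: fetch() is called after the reassignment, so it looks up the current global data = 28.
Step 3: result = 28

The answer is 28.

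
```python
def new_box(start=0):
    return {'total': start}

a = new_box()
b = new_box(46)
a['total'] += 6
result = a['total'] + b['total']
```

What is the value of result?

Step 1: new_box() returns a new dict each call (immutable default 0).
Step 2: a = {'total': 0}, b = {'total': 46}.
Step 3: a['total'] += 6 = 6. result = 6 + 46 = 52

The answer is 52.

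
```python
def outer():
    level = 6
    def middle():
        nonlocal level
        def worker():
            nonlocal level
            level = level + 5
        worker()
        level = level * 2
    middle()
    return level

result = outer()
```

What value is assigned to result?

Step 1: level = 6.
Step 2: worker() adds 5: level = 6 + 5 = 11.
Step 3: middle() doubles: level = 11 * 2 = 22.
Step 4: result = 22

The answer is 22.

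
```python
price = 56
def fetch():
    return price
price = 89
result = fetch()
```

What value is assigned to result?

Step 1: price is first set to 56, then reassigned to 89.
Step 2: fetch() is called after the reassignment, so it looks up the current global price = 89.
Step 3: result = 89

The answer is 89.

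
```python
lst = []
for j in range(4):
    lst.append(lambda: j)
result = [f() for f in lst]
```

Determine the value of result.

Step 1: All 4 lambdas share the same variable j.
Step 2: After the loop, j = 3.
Step 3: Each call returns 3. result = [3, 3, 3, 3]

The answer is [3, 3, 3, 3].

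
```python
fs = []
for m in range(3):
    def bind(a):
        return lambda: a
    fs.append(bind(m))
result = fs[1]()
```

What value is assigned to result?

Step 1: bind(m) creates a new scope capturing a = m at call time.
Step 2: fs[1] = bind(1), so its lambda captures a = 1.
Step 3: result = 1 (closure factory fixes late binding)

The answer is 1.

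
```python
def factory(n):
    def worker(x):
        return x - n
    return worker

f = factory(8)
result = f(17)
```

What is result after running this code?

Step 1: factory(8) creates a closure capturing n = 8.
Step 2: f(17) computes 17 - 8 = 9.
Step 3: result = 9

The answer is 9.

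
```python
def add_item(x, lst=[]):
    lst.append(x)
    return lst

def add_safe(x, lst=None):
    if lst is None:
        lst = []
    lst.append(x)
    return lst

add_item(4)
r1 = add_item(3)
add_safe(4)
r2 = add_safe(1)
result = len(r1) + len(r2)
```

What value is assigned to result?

Step 1: add_item shares mutable default: after 2 calls, lst = [4, 3], len = 2.
Step 2: add_safe creates fresh list each time: r2 = [1], len = 1.
Step 3: result = 2 + 1 = 3

The answer is 3.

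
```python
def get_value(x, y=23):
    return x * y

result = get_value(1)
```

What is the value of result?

Step 1: get_value(1) uses default y = 23.
Step 2: Returns 1 * 23 = 23.
Step 3: result = 23

The answer is 23.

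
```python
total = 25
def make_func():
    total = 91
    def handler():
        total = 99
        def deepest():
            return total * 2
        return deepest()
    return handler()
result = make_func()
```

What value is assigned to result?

Step 1: deepest() looks up total through LEGB: not local, finds total = 99 in enclosing handler().
Step 2: Returns 99 * 2 = 198.
Step 3: result = 198

The answer is 198.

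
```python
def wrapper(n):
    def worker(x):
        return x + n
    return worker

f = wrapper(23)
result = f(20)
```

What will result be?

Step 1: wrapper(23) creates a closure that captures n = 23.
Step 2: f(20) calls the closure with x = 20, returning 20 + 23 = 43.
Step 3: result = 43

The answer is 43.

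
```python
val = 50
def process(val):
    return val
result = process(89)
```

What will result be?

Step 1: Global val = 50.
Step 2: process(89) takes parameter val = 89, which shadows the global.
Step 3: result = 89

The answer is 89.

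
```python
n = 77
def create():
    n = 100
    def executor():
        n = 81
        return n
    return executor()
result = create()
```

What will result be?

Step 1: Three scopes define n: global (77), create (100), executor (81).
Step 2: executor() has its own local n = 81, which shadows both enclosing and global.
Step 3: result = 81 (local wins in LEGB)

The answer is 81.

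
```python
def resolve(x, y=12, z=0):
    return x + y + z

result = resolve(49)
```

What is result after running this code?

Step 1: resolve(49) uses defaults y = 12, z = 0.
Step 2: Returns 49 + 12 + 0 = 61.
Step 3: result = 61

The answer is 61.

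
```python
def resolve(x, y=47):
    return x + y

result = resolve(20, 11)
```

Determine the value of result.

Step 1: resolve(20, 11) overrides default y with 11.
Step 2: Returns 20 + 11 = 31.
Step 3: result = 31

The answer is 31.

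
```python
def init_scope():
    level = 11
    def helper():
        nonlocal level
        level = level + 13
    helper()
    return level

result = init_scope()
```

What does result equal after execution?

Step 1: init_scope() sets level = 11.
Step 2: helper() uses nonlocal to modify level in init_scope's scope: level = 11 + 13 = 24.
Step 3: init_scope() returns the modified level = 24

The answer is 24.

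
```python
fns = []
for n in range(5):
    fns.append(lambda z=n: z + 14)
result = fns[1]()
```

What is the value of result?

Step 1: Default argument z=n captures n's value at definition time.
Step 2: fns[1] was defined when n = 1, so z defaults to 1.
Step 3: result = 1 + 14 = 15 (default arg fixes the late binding issue)

The answer is 15.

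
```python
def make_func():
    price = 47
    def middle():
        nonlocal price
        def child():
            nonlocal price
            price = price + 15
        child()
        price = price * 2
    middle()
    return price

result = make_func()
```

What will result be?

Step 1: price = 47.
Step 2: child() adds 15: price = 47 + 15 = 62.
Step 3: middle() doubles: price = 62 * 2 = 124.
Step 4: result = 124

The answer is 124.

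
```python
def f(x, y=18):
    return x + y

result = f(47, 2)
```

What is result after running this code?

Step 1: f(47, 2) overrides default y with 2.
Step 2: Returns 47 + 2 = 49.
Step 3: result = 49

The answer is 49.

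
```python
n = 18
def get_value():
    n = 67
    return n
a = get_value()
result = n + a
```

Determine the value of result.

Step 1: Global n = 18. get_value() returns local n = 67.
Step 2: a = 67. Global n still = 18.
Step 3: result = 18 + 67 = 85

The answer is 85.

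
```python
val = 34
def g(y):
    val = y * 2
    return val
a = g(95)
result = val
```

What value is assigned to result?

Step 1: Global val = 34.
Step 2: g(95) creates local val = 95 * 2 = 190.
Step 3: Global val unchanged because no global keyword. result = 34

The answer is 34.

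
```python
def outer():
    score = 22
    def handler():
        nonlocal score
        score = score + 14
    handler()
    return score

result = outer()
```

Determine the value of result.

Step 1: outer() sets score = 22.
Step 2: handler() uses nonlocal to modify score in outer's scope: score = 22 + 14 = 36.
Step 3: outer() returns the modified score = 36

The answer is 36.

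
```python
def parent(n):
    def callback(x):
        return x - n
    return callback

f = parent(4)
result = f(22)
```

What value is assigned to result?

Step 1: parent(4) creates a closure capturing n = 4.
Step 2: f(22) computes 22 - 4 = 18.
Step 3: result = 18

The answer is 18.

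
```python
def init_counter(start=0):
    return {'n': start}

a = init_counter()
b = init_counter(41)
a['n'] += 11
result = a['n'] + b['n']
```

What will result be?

Step 1: init_counter() returns a new dict each call (immutable default 0).
Step 2: a = {'n': 0}, b = {'n': 41}.
Step 3: a['n'] += 11 = 11. result = 11 + 41 = 52

The answer is 52.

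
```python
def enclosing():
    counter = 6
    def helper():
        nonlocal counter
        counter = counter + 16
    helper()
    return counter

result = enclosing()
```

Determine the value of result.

Step 1: enclosing() sets counter = 6.
Step 2: helper() uses nonlocal to modify counter in enclosing's scope: counter = 6 + 16 = 22.
Step 3: enclosing() returns the modified counter = 22

The answer is 22.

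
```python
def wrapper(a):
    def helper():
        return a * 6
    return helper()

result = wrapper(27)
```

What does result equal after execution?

Step 1: wrapper(27) binds parameter a = 27.
Step 2: helper() accesses a = 27 from enclosing scope.
Step 3: result = 27 * 6 = 162

The answer is 162.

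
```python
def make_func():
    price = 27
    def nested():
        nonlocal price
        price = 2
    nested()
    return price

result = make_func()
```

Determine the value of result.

Step 1: make_func() sets price = 27.
Step 2: nested() uses nonlocal to reassign price = 2.
Step 3: result = 2

The answer is 2.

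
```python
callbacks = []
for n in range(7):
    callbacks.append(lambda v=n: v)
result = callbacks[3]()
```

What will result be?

Step 1: Default argument v=n captures n's value at each iteration.
Step 2: callbacks[3] captured v = 3 when n was 3.
Step 3: result = 3

The answer is 3.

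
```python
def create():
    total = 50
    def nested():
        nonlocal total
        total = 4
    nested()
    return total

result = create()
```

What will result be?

Step 1: create() sets total = 50.
Step 2: nested() uses nonlocal to reassign total = 4.
Step 3: result = 4

The answer is 4.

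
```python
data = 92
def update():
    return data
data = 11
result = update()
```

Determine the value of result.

Step 1: data is first set to 92, then reassigned to 11.
Step 2: update() is called after the reassignment, so it looks up the current global data = 11.
Step 3: result = 11

The answer is 11.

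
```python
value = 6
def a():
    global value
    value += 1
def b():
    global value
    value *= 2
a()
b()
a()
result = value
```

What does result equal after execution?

Step 1: value = 6.
Step 2: a(): value = 6 + 1 = 7.
Step 3: b(): value = 7 * 2 = 14.
Step 4: a(): value = 14 + 1 = 15

The answer is 15.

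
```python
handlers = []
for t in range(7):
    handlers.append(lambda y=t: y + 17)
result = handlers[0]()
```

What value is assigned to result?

Step 1: Default argument y=t captures t's value at definition time.
Step 2: handlers[0] was defined when t = 0, so y defaults to 0.
Step 3: result = 0 + 17 = 17 (default arg fixes the late binding issue)

The answer is 17.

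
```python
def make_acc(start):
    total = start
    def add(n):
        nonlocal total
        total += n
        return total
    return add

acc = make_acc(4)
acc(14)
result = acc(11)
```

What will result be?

Step 1: make_acc(4) creates closure with total = 4.
Step 2: First acc(14): total = 4 + 14 = 18.
Step 3: Second acc(11): total = 18 + 11 = 29. result = 29

The answer is 29.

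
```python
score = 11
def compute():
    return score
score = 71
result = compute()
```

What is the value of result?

Step 1: score is first set to 11, then reassigned to 71.
Step 2: compute() is called after the reassignment, so it looks up the current global score = 71.
Step 3: result = 71

The answer is 71.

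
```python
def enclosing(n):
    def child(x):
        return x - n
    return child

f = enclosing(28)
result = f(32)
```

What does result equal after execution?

Step 1: enclosing(28) creates a closure capturing n = 28.
Step 2: f(32) computes 32 - 28 = 4.
Step 3: result = 4

The answer is 4.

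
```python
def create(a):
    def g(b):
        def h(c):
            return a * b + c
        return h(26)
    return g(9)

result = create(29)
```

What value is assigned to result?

Step 1: a = 29, b = 9, c = 26.
Step 2: h() computes a * b + c = 29 * 9 + 26 = 287.
Step 3: result = 287

The answer is 287.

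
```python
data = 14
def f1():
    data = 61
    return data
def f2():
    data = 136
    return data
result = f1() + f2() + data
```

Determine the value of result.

Step 1: Each function shadows global data with its own local.
Step 2: f1() returns 61, f2() returns 136.
Step 3: Global data = 14 is unchanged. result = 61 + 136 + 14 = 211

The answer is 211.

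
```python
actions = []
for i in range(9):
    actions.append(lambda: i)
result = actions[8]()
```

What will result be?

Step 1: The loop creates 9 lambdas, all referencing the same variable i.
Step 2: After the loop, i = 8 (final value).
Step 3: actions[8]() looks up i at call time and finds 8. This is the late binding gotcha. result = 8

The answer is 8.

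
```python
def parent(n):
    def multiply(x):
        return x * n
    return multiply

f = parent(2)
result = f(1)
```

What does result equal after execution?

Step 1: parent(2) returns multiply closure with n = 2.
Step 2: f(1) computes 1 * 2 = 2.
Step 3: result = 2

The answer is 2.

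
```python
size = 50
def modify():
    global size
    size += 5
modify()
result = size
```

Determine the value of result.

Step 1: size = 50 globally.
Step 2: modify() modifies global size: size += 5 = 55.
Step 3: result = 55

The answer is 55.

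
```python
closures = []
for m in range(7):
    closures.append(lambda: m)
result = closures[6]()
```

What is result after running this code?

Step 1: The loop creates 7 lambdas, all referencing the same variable m.
Step 2: After the loop, m = 6 (final value).
Step 3: closures[6]() looks up m at call time and finds 6. This is the late binding gotcha. result = 6

The answer is 6.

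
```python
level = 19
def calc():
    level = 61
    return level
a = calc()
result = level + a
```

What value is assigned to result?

Step 1: Global level = 19. calc() returns local level = 61.
Step 2: a = 61. Global level still = 19.
Step 3: result = 19 + 61 = 80

The answer is 80.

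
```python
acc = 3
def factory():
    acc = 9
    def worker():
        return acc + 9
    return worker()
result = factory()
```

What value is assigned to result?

Step 1: factory() shadows global acc with acc = 9.
Step 2: worker() finds acc = 9 in enclosing scope, computes 9 + 9 = 18.
Step 3: result = 18

The answer is 18.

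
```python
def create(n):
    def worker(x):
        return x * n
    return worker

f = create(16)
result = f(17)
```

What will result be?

Step 1: create(16) creates a closure capturing n = 16.
Step 2: f(17) computes 17 * 16 = 272.
Step 3: result = 272

The answer is 272.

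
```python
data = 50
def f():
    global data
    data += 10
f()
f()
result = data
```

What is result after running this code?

Step 1: data = 50.
Step 2: First f(): data = 50 + 10 = 60.
Step 3: Second f(): data = 60 + 10 = 70. result = 70

The answer is 70.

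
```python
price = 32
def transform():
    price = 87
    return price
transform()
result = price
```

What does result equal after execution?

Step 1: price = 32 globally.
Step 2: transform() creates a LOCAL price = 87 (no global keyword!).
Step 3: The global price is unchanged. result = 32

The answer is 32.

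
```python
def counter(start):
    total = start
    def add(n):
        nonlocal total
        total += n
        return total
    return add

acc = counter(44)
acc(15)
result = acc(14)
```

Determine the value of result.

Step 1: counter(44) creates closure with total = 44.
Step 2: First acc(15): total = 44 + 15 = 59.
Step 3: Second acc(14): total = 59 + 14 = 73. result = 73

The answer is 73.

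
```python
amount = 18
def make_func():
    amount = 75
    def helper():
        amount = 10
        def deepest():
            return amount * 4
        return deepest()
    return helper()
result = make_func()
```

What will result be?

Step 1: deepest() looks up amount through LEGB: not local, finds amount = 10 in enclosing helper().
Step 2: Returns 10 * 4 = 40.
Step 3: result = 40

The answer is 40.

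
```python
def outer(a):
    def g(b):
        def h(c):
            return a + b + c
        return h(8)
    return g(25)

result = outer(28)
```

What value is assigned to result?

Step 1: a = 28, b = 25, c = 8 across three nested scopes.
Step 2: h() accesses all three via LEGB rule.
Step 3: result = 28 + 25 + 8 = 61

The answer is 61.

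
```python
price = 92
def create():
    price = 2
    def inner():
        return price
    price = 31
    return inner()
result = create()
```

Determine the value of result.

Step 1: create() sets price = 2, then later price = 31.
Step 2: inner() is called after price is reassigned to 31. Closures capture variables by reference, not by value.
Step 3: result = 31

The answer is 31.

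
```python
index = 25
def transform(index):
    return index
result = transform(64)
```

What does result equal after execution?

Step 1: Global index = 25.
Step 2: transform(64) takes parameter index = 64, which shadows the global.
Step 3: result = 64

The answer is 64.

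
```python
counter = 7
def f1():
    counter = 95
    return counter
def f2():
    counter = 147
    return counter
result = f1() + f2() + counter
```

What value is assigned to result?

Step 1: Each function shadows global counter with its own local.
Step 2: f1() returns 95, f2() returns 147.
Step 3: Global counter = 7 is unchanged. result = 95 + 147 + 7 = 249

The answer is 249.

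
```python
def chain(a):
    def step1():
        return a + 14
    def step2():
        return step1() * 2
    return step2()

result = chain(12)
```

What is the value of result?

Step 1: chain(12) captures a = 12.
Step 2: step2() calls step1() which returns 12 + 14 = 26.
Step 3: step2() returns 26 * 2 = 52

The answer is 52.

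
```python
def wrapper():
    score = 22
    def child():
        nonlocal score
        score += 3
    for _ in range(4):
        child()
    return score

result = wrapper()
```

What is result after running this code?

Step 1: score = 22.
Step 2: child() is called 4 times in a loop, each adding 3 via nonlocal.
Step 3: score = 22 + 3 * 4 = 34

The answer is 34.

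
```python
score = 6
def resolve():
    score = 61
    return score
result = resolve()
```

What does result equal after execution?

Step 1: Global score = 6.
Step 2: resolve() creates local score = 61, shadowing the global.
Step 3: Returns local score = 61. result = 61

The answer is 61.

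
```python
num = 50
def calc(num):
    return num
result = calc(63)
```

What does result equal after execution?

Step 1: Global num = 50.
Step 2: calc(63) takes parameter num = 63, which shadows the global.
Step 3: result = 63

The answer is 63.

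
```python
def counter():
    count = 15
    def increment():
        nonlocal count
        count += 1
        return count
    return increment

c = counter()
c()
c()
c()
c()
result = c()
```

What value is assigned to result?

Step 1: counter() creates closure with count = 15.
Step 2: Each c() call increments count via nonlocal. After 5 calls: 15 + 5 = 20.
Step 3: result = 20

The answer is 20.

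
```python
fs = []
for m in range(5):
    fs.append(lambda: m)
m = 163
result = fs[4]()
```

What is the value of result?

Step 1: Lambdas capture the variable m by reference, not by value.
Step 2: After the loop, m is reassigned to 163.
Step 3: fs[4]() looks up the current m = 163. result = 163

The answer is 163.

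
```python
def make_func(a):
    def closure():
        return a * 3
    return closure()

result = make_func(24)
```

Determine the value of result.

Step 1: make_func(24) binds parameter a = 24.
Step 2: closure() accesses a = 24 from enclosing scope.
Step 3: result = 24 * 3 = 72

The answer is 72.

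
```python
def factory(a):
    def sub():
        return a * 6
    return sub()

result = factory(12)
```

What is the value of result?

Step 1: factory(12) binds parameter a = 12.
Step 2: sub() accesses a = 12 from enclosing scope.
Step 3: result = 12 * 6 = 72

The answer is 72.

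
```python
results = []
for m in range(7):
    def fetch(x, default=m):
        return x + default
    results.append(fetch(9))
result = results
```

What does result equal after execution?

Step 1: Default argument default=m is evaluated at function definition time.
Step 2: Each iteration creates fetch with default = current m value.
Step 3: fetch(9) returns 9 + default. results = [9, 10, 11, 12, 13, 14, 15]

The answer is [9, 10, 11, 12, 13, 14, 15].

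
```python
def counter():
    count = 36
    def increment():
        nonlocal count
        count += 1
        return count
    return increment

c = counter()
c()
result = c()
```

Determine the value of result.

Step 1: counter() creates closure with count = 36.
Step 2: Each c() call increments count via nonlocal. After 2 calls: 36 + 2 = 38.
Step 3: result = 38

The answer is 38.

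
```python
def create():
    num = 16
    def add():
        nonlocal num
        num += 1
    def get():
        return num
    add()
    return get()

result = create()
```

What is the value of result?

Step 1: num = 16. add() modifies it via nonlocal, get() reads it.
Step 2: add() makes num = 16 + 1 = 17.
Step 3: get() returns 17. result = 17

The answer is 17.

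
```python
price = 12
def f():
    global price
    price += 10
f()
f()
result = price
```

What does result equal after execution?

Step 1: price = 12.
Step 2: First f(): price = 12 + 10 = 22.
Step 3: Second f(): price = 22 + 10 = 32. result = 32

The answer is 32.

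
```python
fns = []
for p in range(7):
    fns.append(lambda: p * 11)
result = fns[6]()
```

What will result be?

Step 1: All lambdas reference the same variable p (late binding).
Step 2: After the loop, p = 6. Every lambda returns p * 11.
Step 3: fns[6]() = 6 * 11 = 66

The answer is 66.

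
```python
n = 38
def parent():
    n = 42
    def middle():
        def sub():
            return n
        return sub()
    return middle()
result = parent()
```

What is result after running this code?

Step 1: parent() defines n = 42. middle() and sub() have no local n.
Step 2: sub() checks local (none), enclosing middle() (none), enclosing parent() and finds n = 42.
Step 3: result = 42

The answer is 42.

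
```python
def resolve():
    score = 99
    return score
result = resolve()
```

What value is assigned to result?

Step 1: resolve() defines score = 99 in its local scope.
Step 2: return score finds the local variable score = 99.
Step 3: result = 99

The answer is 99.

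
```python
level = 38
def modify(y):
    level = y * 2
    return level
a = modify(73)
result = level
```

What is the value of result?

Step 1: Global level = 38.
Step 2: modify(73) creates local level = 73 * 2 = 146.
Step 3: Global level unchanged because no global keyword. result = 38

The answer is 38.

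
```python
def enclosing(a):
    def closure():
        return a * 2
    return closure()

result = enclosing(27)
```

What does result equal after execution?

Step 1: enclosing(27) binds parameter a = 27.
Step 2: closure() accesses a = 27 from enclosing scope.
Step 3: result = 27 * 2 = 54

The answer is 54.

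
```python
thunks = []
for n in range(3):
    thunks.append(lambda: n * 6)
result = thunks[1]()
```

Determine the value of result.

Step 1: All lambdas reference the same variable n (late binding).
Step 2: After the loop, n = 2. Every lambda returns n * 6.
Step 3: thunks[1]() = 2 * 6 = 12

The answer is 12.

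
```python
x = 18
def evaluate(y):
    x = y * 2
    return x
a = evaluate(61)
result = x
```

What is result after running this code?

Step 1: Global x = 18.
Step 2: evaluate(61) creates local x = 61 * 2 = 122.
Step 3: Global x unchanged because no global keyword. result = 18

The answer is 18.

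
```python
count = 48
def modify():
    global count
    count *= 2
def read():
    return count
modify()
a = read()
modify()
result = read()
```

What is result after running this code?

Step 1: count = 48.
Step 2: First modify(): count = 48 * 2 = 96.
Step 3: Second modify(): count = 96 * 2 = 192.
Step 4: read() returns 192

The answer is 192.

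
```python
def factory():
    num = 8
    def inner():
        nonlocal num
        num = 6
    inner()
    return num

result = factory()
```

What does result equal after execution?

Step 1: factory() sets num = 8.
Step 2: inner() uses nonlocal to reassign num = 6.
Step 3: result = 6

The answer is 6.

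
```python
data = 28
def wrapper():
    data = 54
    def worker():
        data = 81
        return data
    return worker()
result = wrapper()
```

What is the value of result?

Step 1: Three scopes define data: global (28), wrapper (54), worker (81).
Step 2: worker() has its own local data = 81, which shadows both enclosing and global.
Step 3: result = 81 (local wins in LEGB)

The answer is 81.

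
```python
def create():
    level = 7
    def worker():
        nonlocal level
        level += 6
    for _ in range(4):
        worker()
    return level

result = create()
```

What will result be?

Step 1: level = 7.
Step 2: worker() is called 4 times in a loop, each adding 6 via nonlocal.
Step 3: level = 7 + 6 * 4 = 31

The answer is 31.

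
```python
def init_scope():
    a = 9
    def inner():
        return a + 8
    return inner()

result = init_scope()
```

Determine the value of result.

Step 1: init_scope() defines a = 9.
Step 2: inner() reads a = 9 from enclosing scope, returns 9 + 8 = 17.
Step 3: result = 17

The answer is 17.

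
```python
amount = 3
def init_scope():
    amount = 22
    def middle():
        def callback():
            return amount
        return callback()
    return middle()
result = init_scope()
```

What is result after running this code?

Step 1: init_scope() defines amount = 22. middle() and callback() have no local amount.
Step 2: callback() checks local (none), enclosing middle() (none), enclosing init_scope() and finds amount = 22.
Step 3: result = 22

The answer is 22.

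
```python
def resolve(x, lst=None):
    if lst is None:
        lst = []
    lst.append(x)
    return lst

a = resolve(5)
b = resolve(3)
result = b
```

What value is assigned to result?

Step 1: None default with guard creates a NEW list each call.
Step 2: a = [5] (fresh list). b = [3] (another fresh list).
Step 3: result = [3] (this is the fix for mutable default)

The answer is [3].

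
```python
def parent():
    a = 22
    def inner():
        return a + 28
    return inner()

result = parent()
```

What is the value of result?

Step 1: parent() defines a = 22.
Step 2: inner() reads a = 22 from enclosing scope, returns 22 + 28 = 50.
Step 3: result = 50

The answer is 50.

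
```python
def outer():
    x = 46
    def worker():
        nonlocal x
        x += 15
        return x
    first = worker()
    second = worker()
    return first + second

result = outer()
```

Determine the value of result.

Step 1: x starts at 46.
Step 2: First call: x = 46 + 15 = 61, returns 61.
Step 3: Second call: x = 61 + 15 = 76, returns 76.
Step 4: result = 61 + 76 = 137

The answer is 137.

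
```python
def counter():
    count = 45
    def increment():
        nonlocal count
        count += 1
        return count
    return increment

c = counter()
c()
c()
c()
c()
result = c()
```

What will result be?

Step 1: counter() creates closure with count = 45.
Step 2: Each c() call increments count via nonlocal. After 5 calls: 45 + 5 = 50.
Step 3: result = 50

The answer is 50.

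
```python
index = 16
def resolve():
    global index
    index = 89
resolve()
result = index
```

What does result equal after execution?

Step 1: index = 16 globally.
Step 2: resolve() declares global index and sets it to 89.
Step 3: After resolve(), global index = 89. result = 89

The answer is 89.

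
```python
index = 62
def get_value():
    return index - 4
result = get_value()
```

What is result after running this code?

Step 1: index = 62 is defined globally.
Step 2: get_value() looks up index from global scope = 62, then computes 62 - 4 = 58.
Step 3: result = 58

The answer is 58.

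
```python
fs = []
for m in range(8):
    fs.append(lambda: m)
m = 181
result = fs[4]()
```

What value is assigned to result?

Step 1: Lambdas capture the variable m by reference, not by value.
Step 2: After the loop, m is reassigned to 181.
Step 3: fs[4]() looks up the current m = 181. result = 181

The answer is 181.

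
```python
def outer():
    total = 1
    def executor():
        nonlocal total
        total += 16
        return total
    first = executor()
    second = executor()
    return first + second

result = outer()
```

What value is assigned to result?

Step 1: total starts at 1.
Step 2: First call: total = 1 + 16 = 17, returns 17.
Step 3: Second call: total = 17 + 16 = 33, returns 33.
Step 4: result = 17 + 33 = 50

The answer is 50.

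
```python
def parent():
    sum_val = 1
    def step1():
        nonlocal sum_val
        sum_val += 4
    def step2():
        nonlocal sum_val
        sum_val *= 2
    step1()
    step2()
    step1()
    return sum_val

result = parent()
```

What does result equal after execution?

Step 1: sum_val = 1.
Step 2: step1(): sum_val = 1 + 4 = 5.
Step 3: step2(): sum_val = 5 * 2 = 10.
Step 4: step1(): sum_val = 10 + 4 = 14. result = 14

The answer is 14.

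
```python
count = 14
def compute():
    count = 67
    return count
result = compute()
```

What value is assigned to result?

Step 1: Global count = 14.
Step 2: compute() creates local count = 67, shadowing the global.
Step 3: Returns local count = 67. result = 67

The answer is 67.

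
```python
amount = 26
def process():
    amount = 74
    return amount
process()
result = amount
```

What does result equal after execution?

Step 1: amount = 26 globally.
Step 2: process() creates a LOCAL amount = 74 (no global keyword!).
Step 3: The global amount is unchanged. result = 26

The answer is 26.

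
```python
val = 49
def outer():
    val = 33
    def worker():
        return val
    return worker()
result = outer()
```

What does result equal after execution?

Step 1: val = 49 globally, but outer() defines val = 33 locally.
Step 2: worker() looks up val. Not in local scope, so checks enclosing scope (outer) and finds val = 33.
Step 3: result = 33

The answer is 33.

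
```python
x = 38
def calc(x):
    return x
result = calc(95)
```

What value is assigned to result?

Step 1: Global x = 38.
Step 2: calc(95) takes parameter x = 95, which shadows the global.
Step 3: result = 95

The answer is 95.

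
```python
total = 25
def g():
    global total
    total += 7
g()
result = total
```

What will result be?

Step 1: total = 25 globally.
Step 2: g() modifies global total: total += 7 = 32.
Step 3: result = 32

The answer is 32.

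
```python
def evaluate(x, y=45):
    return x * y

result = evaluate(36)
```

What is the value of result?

Step 1: evaluate(36) uses default y = 45.
Step 2: Returns 36 * 45 = 1620.
Step 3: result = 1620

The answer is 1620.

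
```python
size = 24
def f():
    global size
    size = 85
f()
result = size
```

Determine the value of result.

Step 1: size = 24 globally.
Step 2: f() declares global size and sets it to 85.
Step 3: After f(), global size = 85. result = 85

The answer is 85.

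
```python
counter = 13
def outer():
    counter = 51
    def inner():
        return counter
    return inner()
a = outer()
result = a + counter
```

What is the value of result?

Step 1: outer() has local counter = 51. inner() reads from enclosing.
Step 2: outer() returns 51. Global counter = 13 unchanged.
Step 3: result = 51 + 13 = 64

The answer is 64.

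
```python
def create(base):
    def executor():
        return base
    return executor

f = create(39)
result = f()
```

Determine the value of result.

Step 1: create(39) creates closure capturing base = 39.
Step 2: f() returns the captured base = 39.
Step 3: result = 39

The answer is 39.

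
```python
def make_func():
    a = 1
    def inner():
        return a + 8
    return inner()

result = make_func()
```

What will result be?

Step 1: make_func() defines a = 1.
Step 2: inner() reads a = 1 from enclosing scope, returns 1 + 8 = 9.
Step 3: result = 9

The answer is 9.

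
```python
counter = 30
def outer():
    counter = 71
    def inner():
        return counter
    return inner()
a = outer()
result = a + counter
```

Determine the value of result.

Step 1: outer() has local counter = 71. inner() reads from enclosing.
Step 2: outer() returns 71. Global counter = 30 unchanged.
Step 3: result = 71 + 30 = 101

The answer is 101.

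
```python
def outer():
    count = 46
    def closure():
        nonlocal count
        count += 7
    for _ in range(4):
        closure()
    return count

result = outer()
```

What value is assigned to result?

Step 1: count = 46.
Step 2: closure() is called 4 times in a loop, each adding 7 via nonlocal.
Step 3: count = 46 + 7 * 4 = 74

The answer is 74.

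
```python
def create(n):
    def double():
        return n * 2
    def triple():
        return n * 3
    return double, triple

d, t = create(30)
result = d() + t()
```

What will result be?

Step 1: Both closures capture the same n = 30.
Step 2: d() = 30 * 2 = 60, t() = 30 * 3 = 90.
Step 3: result = 60 + 90 = 150

The answer is 150.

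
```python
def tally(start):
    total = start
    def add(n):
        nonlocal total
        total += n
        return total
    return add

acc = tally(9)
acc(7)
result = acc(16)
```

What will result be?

Step 1: tally(9) creates closure with total = 9.
Step 2: First acc(7): total = 9 + 7 = 16.
Step 3: Second acc(16): total = 16 + 16 = 32. result = 32

The answer is 32.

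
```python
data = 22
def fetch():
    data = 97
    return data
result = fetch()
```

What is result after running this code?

Step 1: Global data = 22.
Step 2: fetch() creates local data = 97, shadowing the global.
Step 3: Returns local data = 97. result = 97

The answer is 97.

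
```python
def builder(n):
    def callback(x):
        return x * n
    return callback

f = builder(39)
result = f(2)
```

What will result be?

Step 1: builder(39) creates a closure capturing n = 39.
Step 2: f(2) computes 2 * 39 = 78.
Step 3: result = 78

The answer is 78.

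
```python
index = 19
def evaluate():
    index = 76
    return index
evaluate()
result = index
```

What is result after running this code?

Step 1: index = 19 globally.
Step 2: evaluate() creates a LOCAL index = 76 (no global keyword!).
Step 3: The global index is unchanged. result = 19

The answer is 19.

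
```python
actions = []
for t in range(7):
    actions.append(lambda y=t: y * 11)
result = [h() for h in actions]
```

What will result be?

Step 1: Default arg y=t captures t at each iteration.
Step 2: actions[k] has y defaulting to k, returns k * 11.
Step 3: result = [0, 11, 22, 33, 44, 55, 66]

The answer is [0, 11, 22, 33, 44, 55, 66].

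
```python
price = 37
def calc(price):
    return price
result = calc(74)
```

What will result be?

Step 1: Global price = 37.
Step 2: calc(74) takes parameter price = 74, which shadows the global.
Step 3: result = 74

The answer is 74.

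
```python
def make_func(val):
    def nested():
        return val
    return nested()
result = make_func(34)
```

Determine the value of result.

Step 1: make_func(34) binds parameter val = 34.
Step 2: nested() looks up val in enclosing scope and finds the parameter val = 34.
Step 3: result = 34

The answer is 34.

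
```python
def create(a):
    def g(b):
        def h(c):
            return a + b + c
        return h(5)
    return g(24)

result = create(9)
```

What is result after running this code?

Step 1: a = 9, b = 24, c = 5 across three nested scopes.
Step 2: h() accesses all three via LEGB rule.
Step 3: result = 9 + 24 + 5 = 38

The answer is 38.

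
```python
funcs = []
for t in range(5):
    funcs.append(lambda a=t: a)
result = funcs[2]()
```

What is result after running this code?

Step 1: Default argument a=t captures t's value at each iteration.
Step 2: funcs[2] captured a = 2 when t was 2.
Step 3: result = 2

The answer is 2.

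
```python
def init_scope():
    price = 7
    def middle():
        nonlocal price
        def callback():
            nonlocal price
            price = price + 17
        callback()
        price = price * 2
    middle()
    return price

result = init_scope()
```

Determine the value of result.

Step 1: price = 7.
Step 2: callback() adds 17: price = 7 + 17 = 24.
Step 3: middle() doubles: price = 24 * 2 = 48.
Step 4: result = 48

The answer is 48.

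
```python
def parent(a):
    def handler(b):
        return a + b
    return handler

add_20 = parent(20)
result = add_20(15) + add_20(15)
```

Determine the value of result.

Step 1: add_20 captures a = 20.
Step 2: add_20(15) = 20 + 15 = 35, called twice.
Step 3: result = 35 + 35 = 70

The answer is 70.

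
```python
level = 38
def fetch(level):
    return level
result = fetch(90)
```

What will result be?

Step 1: Global level = 38.
Step 2: fetch(90) takes parameter level = 90, which shadows the global.
Step 3: result = 90

The answer is 90.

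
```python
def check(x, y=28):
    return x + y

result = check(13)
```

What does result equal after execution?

Step 1: check(13) uses default y = 28.
Step 2: Returns 13 + 28 = 41.
Step 3: result = 41

The answer is 41.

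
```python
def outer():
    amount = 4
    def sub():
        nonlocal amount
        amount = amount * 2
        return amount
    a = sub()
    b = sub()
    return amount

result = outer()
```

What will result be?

Step 1: amount starts at 4.
Step 2: First sub(): amount = 4 * 2 = 8.
Step 3: Second sub(): amount = 8 * 2 = 16.
Step 4: result = 16

The answer is 16.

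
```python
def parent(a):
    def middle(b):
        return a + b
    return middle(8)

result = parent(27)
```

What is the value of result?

Step 1: parent(27) passes a = 27.
Step 2: middle(8) has b = 8, reads a = 27 from enclosing.
Step 3: result = 27 + 8 = 35

The answer is 35.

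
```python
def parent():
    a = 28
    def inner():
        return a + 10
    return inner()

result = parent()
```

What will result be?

Step 1: parent() defines a = 28.
Step 2: inner() reads a = 28 from enclosing scope, returns 28 + 10 = 38.
Step 3: result = 38

The answer is 38.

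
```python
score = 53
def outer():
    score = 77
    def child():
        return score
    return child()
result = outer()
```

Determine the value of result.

Step 1: score = 53 globally, but outer() defines score = 77 locally.
Step 2: child() looks up score. Not in local scope, so checks enclosing scope (outer) and finds score = 77.
Step 3: result = 77

The answer is 77.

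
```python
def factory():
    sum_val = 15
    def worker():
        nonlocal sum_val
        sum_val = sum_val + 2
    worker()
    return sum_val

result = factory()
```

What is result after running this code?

Step 1: factory() sets sum_val = 15.
Step 2: worker() uses nonlocal to modify sum_val in factory's scope: sum_val = 15 + 2 = 17.
Step 3: factory() returns the modified sum_val = 17

The answer is 17.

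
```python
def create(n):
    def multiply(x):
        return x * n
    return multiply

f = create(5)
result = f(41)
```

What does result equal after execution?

Step 1: create(5) returns multiply closure with n = 5.
Step 2: f(41) computes 41 * 5 = 205.
Step 3: result = 205

The answer is 205.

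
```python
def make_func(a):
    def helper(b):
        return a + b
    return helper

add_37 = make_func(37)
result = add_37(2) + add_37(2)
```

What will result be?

Step 1: add_37 captures a = 37.
Step 2: add_37(2) = 37 + 2 = 39, called twice.
Step 3: result = 39 + 39 = 78

The answer is 78.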